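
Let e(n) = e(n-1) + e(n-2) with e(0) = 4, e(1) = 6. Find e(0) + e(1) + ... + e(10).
Computing the sequence terms: 4, 6, 10, 16, 26, 42, 68, 110, 178, 288, 466
Adding these values together:

1214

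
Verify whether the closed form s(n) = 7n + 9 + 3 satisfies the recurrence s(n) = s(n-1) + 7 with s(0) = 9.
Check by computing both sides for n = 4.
From the recurrence with s(0) = 9:
  s(0) = 9, s(1) = 16, s(2) = 23, s(3) = 30, s(4) = 37
  so the recurrence gives s(4) = 37.
From the proposed closed form s(n) = 7n + 9 + 3:
  s(4) = 40.
The recurrence gives 37 but the closed form gives 40, so the closed form does not satisfy the recurrence.

No, the closed form is incorrect.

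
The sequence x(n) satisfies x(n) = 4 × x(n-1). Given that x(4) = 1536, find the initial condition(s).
In general x(n) = 4ⁿ · x(0). At n = 4: x(0) = x(4) / 4^4 = 1536 / 256 = 6.

x(0) = 6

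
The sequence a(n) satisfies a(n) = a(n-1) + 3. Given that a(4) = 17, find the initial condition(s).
a(4) = a(0) + 4·3, so a(0) = 17 - 12 = 5.

a(0) = 5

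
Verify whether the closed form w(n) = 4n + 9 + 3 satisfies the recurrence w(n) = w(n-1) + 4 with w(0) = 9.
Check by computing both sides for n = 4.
From the recurrence with w(0) = 9:
  w(0) = 9, w(1) = 13, w(2) = 17, w(3) = 21, w(4) = 25
  so the recurrence gives w(4) = 25.
From the proposed closed form w(n) = 4n + 9 + 3:
  w(4) = 28.
The recurrence gives 25 but the closed form gives 28, so the closed form does not satisfy the recurrence.

No, the closed form is incorrect.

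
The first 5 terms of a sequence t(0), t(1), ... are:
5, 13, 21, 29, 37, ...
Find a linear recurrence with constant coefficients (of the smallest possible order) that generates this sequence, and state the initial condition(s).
Look for the lowest-order linear relation among consecutive terms.
Observation: consecutive differences are constant (= 8).
Check at n=2: 1·13 + 8 = 21. ✓

t(n) = t(n-1) + 8, t(0) = 5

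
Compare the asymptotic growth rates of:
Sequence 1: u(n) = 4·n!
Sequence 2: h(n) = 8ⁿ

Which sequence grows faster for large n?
Comparing growth rates:
Growth-rate hierarchy: log n ≺ any polynomial ≺ any exponential cⁿ (c>1) ≺ n! ≺ nⁿ.
factorial dominates exponential base 8 asymptotically.

u(n) grows faster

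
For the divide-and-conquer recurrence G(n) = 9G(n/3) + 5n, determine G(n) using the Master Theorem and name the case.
Master Theorem template: G(n) = a·G(n/b) + f(n).
Here: a=9, b=3, f(n)=5n
Compute log_b(a) = log_3(9) = 2.
f(n) = 5n = O(n^(2-ε)) with ε = 1. Case 1: G(n) = Θ(n^log_b(a)) = Θ(n^2).

Case 1: G(n) = Θ(n^2)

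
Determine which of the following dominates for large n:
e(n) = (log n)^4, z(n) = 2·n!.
Comparing growth rates:
Growth-rate hierarchy: log n ≺ any polynomial ≺ any exponential cⁿ (c>1) ≺ n! ≺ nⁿ.
factorial dominates polylogarithmic (log n)^4 asymptotically.

z(n) grows faster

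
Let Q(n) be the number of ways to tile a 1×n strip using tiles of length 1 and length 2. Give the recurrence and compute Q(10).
Condition on the last tile: it has length 1 (leaving a 1×(n-1) strip) or length 2 (leaving a 1×(n-2) strip), so Q(n) = Q(n-1) + Q(n-2) (order-2 linear recurrence).
For 0 ≤ i < 2 only unit tiles fit, so Q(i) = 1.
Iterating the recurrence: Q(2) = 2, Q(3) = 3, Q(4) = 5, Q(5) = 8, Q(6) = 13, Q(7) = 21, Q(8) = 34, Q(9) = 55, Q(10) = 89.

Q(n) = Q(n-1) + Q(n-2), with Q(i) = 1 for 0 ≤ i < 2; Q(10) = 89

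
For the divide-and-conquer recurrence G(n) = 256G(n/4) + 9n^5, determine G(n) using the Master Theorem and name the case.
Master Theorem template: G(n) = a·G(n/b) + f(n).
Here: a=256, b=4, f(n)=9n^5
Compute log_b(a) = log_4(256) = 4.
f(n) = 9n^5 = Ω(n^(4+ε)) with ε = 1, and the regularity condition holds (a·f(n/b) = (a/b^5)·f(n) with a/b^5 = 4^-1 < 1). Case 3: G(n) = Θ(f(n)) = Θ(n^5).

Case 3: G(n) = Θ(n^5)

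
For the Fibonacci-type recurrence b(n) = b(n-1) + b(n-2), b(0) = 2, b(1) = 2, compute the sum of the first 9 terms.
Computing the sequence terms: 2, 2, 4, 6, 10, 16, 26, 42, 68
Adding these values together:

176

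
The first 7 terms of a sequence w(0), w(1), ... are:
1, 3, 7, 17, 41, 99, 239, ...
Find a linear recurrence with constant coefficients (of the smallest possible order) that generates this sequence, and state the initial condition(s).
Look for the lowest-order linear relation among consecutive terms.
Observation: w(n) - 2·w(n-1) - (1)·w(n-2) = 0 holds for the shown terms, and no order-1 relation w(n) = α·w(n-1) + β fits.
Check at n=3: 2·7 + (1)·3 = 17. ✓

w(n) = 2w(n-1) + w(n-2), w(0) = 1, w(1) = 3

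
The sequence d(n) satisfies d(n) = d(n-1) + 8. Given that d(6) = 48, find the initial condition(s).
d(6) = d(0) + 6·8, so d(0) = 48 - 48 = 0.

d(0) = 0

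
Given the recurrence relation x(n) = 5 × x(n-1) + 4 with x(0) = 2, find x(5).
Computing step by step:
x(0) = 2
x(1) = 5 × 2 + 4 = 14
x(2) = 5 × 14 + 4 = 74
x(3) = 5 × 74 + 4 = 374
x(4) = 5 × 374 + 4 = 1874
x(5) = 5 × 1874 + 4 = 9374

9374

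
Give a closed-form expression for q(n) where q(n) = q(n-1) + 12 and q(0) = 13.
Recurrence: q(n) = q(n-1) + 12, initial: q(0) = 13.
Each step adds 12, so q(n) = q(0) + 12n = 12n + 13.

q(n) = 12n + 13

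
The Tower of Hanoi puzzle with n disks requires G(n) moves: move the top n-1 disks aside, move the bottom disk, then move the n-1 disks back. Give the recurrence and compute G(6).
Moving n disks = move the top n-1 disks aside (G(n-1) moves) + move the largest disk (1 move) + move the n-1 disks back on top (G(n-1) moves), so G(n) = 2G(n-1) + 1, with G(1) = 1 (a single disk takes one move).
First terms: 1, 3, 7, 15, 31, 63, … — each is one less than a power of 2. Indeed G(n) + 1 = 2(G(n-1) + 1) with G(1) + 1 = 2, so G(n) + 1 = 2ⁿ and G(n) = 2ⁿ - 1.
Hence G(6) = 2^6 - 1 = 64 - 1 = 63.

G(n) = 2G(n-1) + 1, G(1) = 1; G(6) = 63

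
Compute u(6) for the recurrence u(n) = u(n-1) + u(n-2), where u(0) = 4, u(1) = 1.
Computing the sequence terms:
4, 1, 5, 6, 11, 17, 28

28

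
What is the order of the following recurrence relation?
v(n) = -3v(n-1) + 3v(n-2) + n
The order is the largest lag k for which v(n-k) appears. Here the deepest term is v(n-2) (the n term is non-homogeneous and does not affect the order), so the order is 2.

Order 2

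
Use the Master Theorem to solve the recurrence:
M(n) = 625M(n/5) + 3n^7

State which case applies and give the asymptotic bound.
Master Theorem template: M(n) = a·M(n/b) + f(n).
Here: a=625, b=5, f(n)=3n^7
Compute log_b(a) = log_5(625) = 4.
f(n) = 3n^7 = Ω(n^(4+ε)) with ε = 3, and the regularity condition holds (a·f(n/b) = (a/b^7)·f(n) with a/b^7 = 5^-3 < 1). Case 3: M(n) = Θ(f(n)) = Θ(n^7).

Case 3: M(n) = Θ(n^7)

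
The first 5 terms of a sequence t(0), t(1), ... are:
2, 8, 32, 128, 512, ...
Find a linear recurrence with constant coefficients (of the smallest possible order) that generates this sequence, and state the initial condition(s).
Look for the lowest-order linear relation among consecutive terms.
Observation: each term is 4× the previous.
Check at n=2: 4·8 = 32. ✓

t(n) = 4 × t(n-1), t(0) = 2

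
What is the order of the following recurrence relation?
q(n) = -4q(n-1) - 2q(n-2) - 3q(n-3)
The order is the largest lag k for which q(n-k) appears. Here the deepest term is q(n-3), so the order is 3.

Order 3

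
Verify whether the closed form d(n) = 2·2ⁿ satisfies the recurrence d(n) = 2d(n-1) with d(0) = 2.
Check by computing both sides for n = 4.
From the recurrence with d(0) = 2:
  d(0) = 2, d(1) = 4, d(2) = 8, d(3) = 16, d(4) = 32
  so the recurrence gives d(4) = 32.
From the proposed closed form d(n) = 2·2ⁿ:
  d(4) = 32.
Both sides give 32 at n = 4, and the initial condition(s) match, so the closed form is consistent.

Yes, the closed form is correct.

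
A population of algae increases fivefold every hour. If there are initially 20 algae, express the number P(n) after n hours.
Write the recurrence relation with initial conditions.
Each hour multiplies the count by 5, so the count after n hours depends only on the count after n-1 hours: P(n) = 5 × P(n-1). The starting count gives P(0) = 20.
Unrolling n times gives the closed form P(n) = 20 × 5ⁿ.

P(n) = 5 × P(n-1), P(0) = 20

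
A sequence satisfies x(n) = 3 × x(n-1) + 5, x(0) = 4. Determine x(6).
Computing step by step:
x(0) = 4
x(1) = 3 × 4 + 5 = 17
x(2) = 3 × 17 + 5 = 56
x(3) = 3 × 56 + 5 = 173
x(4) = 3 × 173 + 5 = 524
x(5) = 3 × 524 + 5 = 1577
x(6) = 3 × 1577 + 5 = 4736

4736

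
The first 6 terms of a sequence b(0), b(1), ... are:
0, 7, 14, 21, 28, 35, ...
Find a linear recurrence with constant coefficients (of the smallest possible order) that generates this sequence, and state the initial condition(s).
Look for the lowest-order linear relation among consecutive terms.
Observation: consecutive differences are constant (= 7).
Check at n=2: 1·7 + 7 = 14. ✓

b(n) = b(n-1) + 7, b(0) = 0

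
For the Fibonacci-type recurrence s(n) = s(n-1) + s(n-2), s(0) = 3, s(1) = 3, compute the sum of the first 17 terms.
Computing the sequence terms: 3, 3, 6, 9, 15, 24, 39, 63, 102, 165, 267, 432, 699, 1131, 1830, 2961, 4791
Adding these values together:

12540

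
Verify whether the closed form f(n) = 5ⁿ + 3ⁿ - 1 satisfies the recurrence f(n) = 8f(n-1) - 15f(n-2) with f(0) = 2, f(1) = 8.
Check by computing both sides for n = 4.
From the recurrence with f(0) = 2, f(1) = 8:
  f(0) = 2, f(1) = 8, f(2) = 34, f(3) = 152, f(4) = 706
  so the recurrence gives f(4) = 706.
From the proposed closed form f(n) = 5ⁿ + 3ⁿ - 1:
  f(4) = 705.
The recurrence gives 706 but the closed form gives 705, so the closed form does not satisfy the recurrence.

No, the closed form is incorrect.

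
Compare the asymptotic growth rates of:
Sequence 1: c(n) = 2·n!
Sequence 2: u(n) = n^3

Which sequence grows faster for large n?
Comparing growth rates:
Growth-rate hierarchy: log n ≺ any polynomial ≺ any exponential cⁿ (c>1) ≺ n! ≺ nⁿ.
factorial dominates polynomial degree 3 asymptotically.

c(n) grows faster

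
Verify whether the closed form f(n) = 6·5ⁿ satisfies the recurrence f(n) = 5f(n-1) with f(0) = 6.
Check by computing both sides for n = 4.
From the recurrence with f(0) = 6:
  f(0) = 6, f(1) = 30, f(2) = 150, f(3) = 750, f(4) = 3750
  so the recurrence gives f(4) = 3750.
From the proposed closed form f(n) = 6·5ⁿ:
  f(4) = 3750.
Both sides give 3750 at n = 4, and the initial condition(s) match, so the closed form is consistent.

Yes, the closed form is correct.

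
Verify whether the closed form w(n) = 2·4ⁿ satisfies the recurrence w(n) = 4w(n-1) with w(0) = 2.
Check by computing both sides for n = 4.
From the recurrence with w(0) = 2:
  w(0) = 2, w(1) = 8, w(2) = 32, w(3) = 128, w(4) = 512
  so the recurrence gives w(4) = 512.
From the proposed closed form w(n) = 2·4ⁿ:
  w(4) = 512.
Both sides give 512 at n = 4, and the initial condition(s) match, so the closed form is consistent.

Yes, the closed form is correct.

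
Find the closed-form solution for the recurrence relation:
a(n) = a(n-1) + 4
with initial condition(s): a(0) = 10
Recurrence: a(n) = a(n-1) + 4, initial: a(0) = 10.
Each step adds 4, so a(n) = a(0) + 4n = 4n + 10.

a(n) = 4n + 10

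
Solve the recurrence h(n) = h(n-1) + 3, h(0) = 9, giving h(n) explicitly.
Recurrence: h(n) = h(n-1) + 3, initial: h(0) = 9.
Each step adds 3, so h(n) = h(0) + 3n = 3n + 9.

h(n) = 3n + 9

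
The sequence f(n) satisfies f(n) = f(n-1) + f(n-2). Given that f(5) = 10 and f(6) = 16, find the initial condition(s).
Work backwards using f(k) = f(k+2) - f(k+1):
f(4) = f(6) - f(5) = 16 - 10 = 6
f(3) = f(5) - f(4) = 10 - 6 = 4
f(2) = f(4) - f(3) = 6 - 4 = 2
f(1) = f(3) - f(2) = 4 - 2 = 2
f(0) = f(2) - f(1) = 2 - 2 = 0

f(0) = 0, f(1) = 2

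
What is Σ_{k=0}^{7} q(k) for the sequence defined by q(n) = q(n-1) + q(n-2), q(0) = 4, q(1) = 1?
Computing the sequence terms: 4, 1, 5, 6, 11, 17, 28, 45
Adding these values together:

117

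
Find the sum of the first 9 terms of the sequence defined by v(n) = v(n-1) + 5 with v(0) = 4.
Computing the sequence terms: 4, 9, 14, 19, 24, 29, 34, 39, 44
Adding these values together:

216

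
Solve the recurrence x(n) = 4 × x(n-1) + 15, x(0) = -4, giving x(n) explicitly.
Recurrence: x(n) = 4 × x(n-1) + 15, initial: x(0) = -4.
Try x(n) = A·4ⁿ + C. Substituting: A·4ⁿ + C = 4(A·4ⁿ⁻¹ + C) + 15 = A·4ⁿ + 4C + 15, so C = 4C + 15, giving C = -5. Then x(0) = A - 5 = -4 gives A = 1.

x(n) = 4ⁿ - 5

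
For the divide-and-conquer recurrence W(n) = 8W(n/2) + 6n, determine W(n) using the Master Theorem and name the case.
Master Theorem template: W(n) = a·W(n/b) + f(n).
Here: a=8, b=2, f(n)=6n
Compute log_b(a) = log_2(8) = 3.
f(n) = 6n = O(n^(3-ε)) with ε = 2. Case 1: W(n) = Θ(n^log_b(a)) = Θ(n^3).

Case 1: W(n) = Θ(n^3)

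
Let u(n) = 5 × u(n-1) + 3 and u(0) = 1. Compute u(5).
Computing step by step:
u(0) = 1
u(1) = 5 × 1 + 3 = 8
u(2) = 5 × 8 + 3 = 43
u(3) = 5 × 43 + 3 = 218
u(4) = 5 × 218 + 3 = 1093
u(5) = 5 × 1093 + 3 = 5468

5468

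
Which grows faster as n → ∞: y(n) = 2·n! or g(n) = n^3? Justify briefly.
Comparing growth rates:
Growth-rate hierarchy: log n ≺ any polynomial ≺ any exponential cⁿ (c>1) ≺ n! ≺ nⁿ.
factorial dominates polynomial degree 3 asymptotically.

y(n) grows faster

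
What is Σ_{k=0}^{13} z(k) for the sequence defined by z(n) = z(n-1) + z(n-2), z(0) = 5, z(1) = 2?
Computing the sequence terms: 5, 2, 7, 9, 16, 25, 41, 66, 107, 173, 280, 453, 733, 1186
Adding these values together:

3103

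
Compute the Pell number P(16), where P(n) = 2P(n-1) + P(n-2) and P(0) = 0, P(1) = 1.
Computing the sequence terms:
0, 1, 2, 5, 12, 29, 70, 169, 408, 985, 2378, 5741, 13860, 33461, 80782, 195025, 470832

470832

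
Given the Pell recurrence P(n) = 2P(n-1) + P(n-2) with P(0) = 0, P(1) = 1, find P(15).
Computing the sequence terms:
0, 1, 2, 5, 12, 29, 70, 169, 408, 985, 2378, 5741, 13860, 33461, 80782, 195025

195025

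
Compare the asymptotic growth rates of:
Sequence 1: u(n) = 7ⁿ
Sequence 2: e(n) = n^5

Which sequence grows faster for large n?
Comparing growth rates:
Growth-rate hierarchy: log n ≺ any polynomial ≺ any exponential cⁿ (c>1) ≺ n! ≺ nⁿ.
exponential base 7 dominates polynomial degree 5 asymptotically.

u(n) grows faster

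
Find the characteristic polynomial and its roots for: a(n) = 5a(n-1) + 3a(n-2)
Substitute a(n) = rⁿ and divide through by rⁿ⁻²: r² - 5r - 3 = 0
Discriminant: 5² + 4·3 = 37, not a perfect square, so by the quadratic formula r = (5 ± √37)/2.
General solution: a(n) = A·r₁ⁿ + B·r₂ⁿ where r₁,r₂ = (5 ± √37)/2

Characteristic: r² - 5r - 3 = 0, Roots: r = (5 ± √37)/2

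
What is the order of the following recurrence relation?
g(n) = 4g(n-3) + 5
The order is the largest lag k for which g(n-k) appears. Here the deepest term is g(n-3) (the 5 term is non-homogeneous and does not affect the order), so the order is 3.

Order 3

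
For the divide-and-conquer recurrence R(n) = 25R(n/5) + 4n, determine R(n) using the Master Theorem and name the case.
Master Theorem template: R(n) = a·R(n/b) + f(n).
Here: a=25, b=5, f(n)=4n
Compute log_b(a) = log_5(25) = 2.
f(n) = 4n = O(n^(2-ε)) with ε = 1. Case 1: R(n) = Θ(n^log_b(a)) = Θ(n^2).

Case 1: R(n) = Θ(n^2)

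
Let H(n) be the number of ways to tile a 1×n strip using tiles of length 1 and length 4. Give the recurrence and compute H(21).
Condition on the last tile: it has length 1 (leaving a 1×(n-1) strip) or length 4 (leaving a 1×(n-4) strip), so H(n) = H(n-1) + H(n-4) (order-4 linear recurrence).
For 0 ≤ i < 4 only unit tiles fit, so H(i) = 1.
Iterating the recurrence: H(4) = 2, H(5) = 3, H(6) = 4, H(7) = 5, H(8) = 7, H(9) = 10, H(10) = 14, H(11) = 19, H(12) = 26, H(13) = 36, H(14) = 50, H(15) = 69, H(16) = 95, H(17) = 131, H(18) = 181, H(19) = 250, H(20) = 345, H(21) = 476.

H(n) = H(n-1) + H(n-4), with H(i) = 1 for 0 ≤ i < 4; H(21) = 476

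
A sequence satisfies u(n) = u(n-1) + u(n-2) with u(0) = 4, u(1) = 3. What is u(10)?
Computing the sequence terms:
4, 3, 7, 10, 17, 27, 44, 71, 115, 186, 301

301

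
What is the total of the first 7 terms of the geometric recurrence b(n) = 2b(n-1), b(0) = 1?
Computing the sequence terms: 1, 2, 4, 8, 16, 32, 64
Adding these values together:

127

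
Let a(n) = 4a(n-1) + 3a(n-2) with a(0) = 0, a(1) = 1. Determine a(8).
Computing the sequence terms:
0, 1, 4, 19, 88, 409, 1900, 8827, 41008

41008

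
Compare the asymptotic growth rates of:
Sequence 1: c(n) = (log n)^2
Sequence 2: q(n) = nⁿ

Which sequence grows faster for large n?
Comparing growth rates:
Growth-rate hierarchy: log n ≺ any polynomial ≺ any exponential cⁿ (c>1) ≺ n! ≺ nⁿ.
super-exponential nⁿ dominates polylogarithmic (log n)^2 asymptotically.

q(n) grows faster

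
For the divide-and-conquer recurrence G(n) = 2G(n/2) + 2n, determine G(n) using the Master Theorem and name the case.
Master Theorem template: G(n) = a·G(n/b) + f(n).
Here: a=2, b=2, f(n)=2n
Compute log_b(a) = log_2(2) = 1.
f(n) = 2n = Θ(n). Case 2: G(n) = Θ(n log n).

Case 2: G(n) = Θ(n log n)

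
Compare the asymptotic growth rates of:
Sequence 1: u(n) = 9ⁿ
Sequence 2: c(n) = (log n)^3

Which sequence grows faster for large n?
Comparing growth rates:
Growth-rate hierarchy: log n ≺ any polynomial ≺ any exponential cⁿ (c>1) ≺ n! ≺ nⁿ.
exponential base 9 dominates polylogarithmic (log n)^3 asymptotically.

u(n) grows faster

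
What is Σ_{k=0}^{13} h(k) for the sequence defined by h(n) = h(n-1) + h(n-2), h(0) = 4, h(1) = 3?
Computing the sequence terms: 4, 3, 7, 10, 17, 27, 44, 71, 115, 186, 301, 487, 788, 1275
Adding these values together:

3335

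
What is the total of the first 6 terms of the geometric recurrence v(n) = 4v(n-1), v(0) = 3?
Computing the sequence terms: 3, 12, 48, 192, 768, 3072
Adding these values together:

4095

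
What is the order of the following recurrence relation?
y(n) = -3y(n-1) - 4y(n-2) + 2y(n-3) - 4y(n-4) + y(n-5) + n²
The order is the largest lag k for which y(n-k) appears. Here the deepest term is y(n-5) (the n² term is non-homogeneous and does not affect the order), so the order is 5.

Order 5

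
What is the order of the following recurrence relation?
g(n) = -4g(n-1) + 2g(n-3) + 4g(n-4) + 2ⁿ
The order is the largest lag k for which g(n-k) appears. Here the deepest term is g(n-4) (the 2ⁿ term is non-homogeneous and does not affect the order), so the order is 4.

Order 4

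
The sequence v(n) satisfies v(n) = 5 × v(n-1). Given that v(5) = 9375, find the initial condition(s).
In general v(n) = 5ⁿ · v(0). At n = 5: v(0) = v(5) / 5^5 = 9375 / 3125 = 3.

v(0) = 3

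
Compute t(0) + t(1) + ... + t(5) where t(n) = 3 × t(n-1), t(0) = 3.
Computing the sequence terms: 3, 9, 27, 81, 243, 729
Adding these values together:

1092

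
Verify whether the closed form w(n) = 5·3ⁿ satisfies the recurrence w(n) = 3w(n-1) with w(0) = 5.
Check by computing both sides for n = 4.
From the recurrence with w(0) = 5:
  w(0) = 5, w(1) = 15, w(2) = 45, w(3) = 135, w(4) = 405
  so the recurrence gives w(4) = 405.
From the proposed closed form w(n) = 5·3ⁿ:
  w(4) = 405.
Both sides give 405 at n = 4, and the initial condition(s) match, so the closed form is consistent.

Yes, the closed form is correct.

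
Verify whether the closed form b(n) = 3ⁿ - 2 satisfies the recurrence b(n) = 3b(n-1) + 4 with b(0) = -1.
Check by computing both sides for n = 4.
From the recurrence with b(0) = -1:
  b(0) = -1, b(1) = 1, b(2) = 7, b(3) = 25, b(4) = 79
  so the recurrence gives b(4) = 79.
From the proposed closed form b(n) = 3ⁿ - 2:
  b(4) = 79.
Both sides give 79 at n = 4, and the initial condition(s) match, so the closed form is consistent.

Yes, the closed form is correct.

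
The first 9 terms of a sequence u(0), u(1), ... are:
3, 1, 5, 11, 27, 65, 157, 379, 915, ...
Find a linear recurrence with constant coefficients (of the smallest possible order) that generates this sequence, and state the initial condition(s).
Look for the lowest-order linear relation among consecutive terms.
Observation: u(n) - 2·u(n-1) - (1)·u(n-2) = 0 holds for the shown terms, and no order-1 relation u(n) = α·u(n-1) + β fits.
Check at n=3: 2·5 + (1)·1 = 11. ✓

u(n) = 2u(n-1) + u(n-2), u(0) = 3, u(1) = 1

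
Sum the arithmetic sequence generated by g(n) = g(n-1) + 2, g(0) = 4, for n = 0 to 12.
Computing the sequence terms: 4, 6, 8, 10, 12, 14, 16, 18, 20, 22, 24, 26, 28
Adding these values together:

208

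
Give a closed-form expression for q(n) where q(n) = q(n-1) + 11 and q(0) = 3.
Recurrence: q(n) = q(n-1) + 11, initial: q(0) = 3.
Each step adds 11, so q(n) = q(0) + 11n = 11n + 3.

q(n) = 11n + 3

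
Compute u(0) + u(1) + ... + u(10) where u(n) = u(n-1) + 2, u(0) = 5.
Computing the sequence terms: 5, 7, 9, 11, 13, 15, 17, 19, 21, 23, 25
Adding these values together:

165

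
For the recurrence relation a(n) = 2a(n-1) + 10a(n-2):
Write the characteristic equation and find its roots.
Substitute a(n) = rⁿ and divide through by rⁿ⁻²: r² - 2r - 10 = 0
Discriminant: 2² + 4·10 = 44, not a perfect square, so by the quadratic formula r = (2 ± √44)/2.
General solution: a(n) = A·r₁ⁿ + B·r₂ⁿ where r₁,r₂ = (2 ± √44)/2

Characteristic: r² - 2r - 10 = 0, Roots: r = (2 ± √44)/2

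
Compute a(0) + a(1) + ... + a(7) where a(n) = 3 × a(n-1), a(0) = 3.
Computing the sequence terms: 3, 9, 27, 81, 243, 729, 2187, 6561
Adding these values together:

9840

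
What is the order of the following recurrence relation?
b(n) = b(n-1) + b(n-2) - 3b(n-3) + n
The order is the largest lag k for which b(n-k) appears. Here the deepest term is b(n-3) (the n term is non-homogeneous and does not affect the order), so the order is 3.

Order 3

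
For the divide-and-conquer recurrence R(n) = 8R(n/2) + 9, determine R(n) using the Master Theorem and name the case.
Master Theorem template: R(n) = a·R(n/b) + f(n).
Here: a=8, b=2, f(n)=9
Compute log_b(a) = log_2(8) = 3.
f(n) = 9 = O(n^(3-ε)) with ε = 3. Case 1: R(n) = Θ(n^log_b(a)) = Θ(n^3).

Case 1: R(n) = Θ(n^3)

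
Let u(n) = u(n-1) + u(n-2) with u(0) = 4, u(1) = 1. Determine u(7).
Computing the sequence terms:
4, 1, 5, 6, 11, 17, 28, 45

45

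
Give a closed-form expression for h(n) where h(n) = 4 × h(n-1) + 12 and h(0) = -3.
Recurrence: h(n) = 4 × h(n-1) + 12, initial: h(0) = -3.
Try h(n) = A·4ⁿ + C. Substituting: A·4ⁿ + C = 4(A·4ⁿ⁻¹ + C) + 12 = A·4ⁿ + 4C + 12, so C = 4C + 12, giving C = -4. Then h(0) = A - 4 = -3 gives A = 1.

h(n) = 4ⁿ - 4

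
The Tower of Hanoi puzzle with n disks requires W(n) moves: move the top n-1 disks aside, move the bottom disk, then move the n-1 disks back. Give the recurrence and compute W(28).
Moving n disks = move the top n-1 disks aside (W(n-1) moves) + move the largest disk (1 move) + move the n-1 disks back on top (W(n-1) moves), so W(n) = 2W(n-1) + 1, with W(1) = 1 (a single disk takes one move).
First terms: 1, 3, 7, 15, 31, 63, … — each is one less than a power of 2. Indeed W(n) + 1 = 2(W(n-1) + 1) with W(1) + 1 = 2, so W(n) + 1 = 2ⁿ and W(n) = 2ⁿ - 1.
Hence W(28) = 2^28 - 1 = 268435456 - 1 = 268435455.

W(n) = 2W(n-1) + 1, W(1) = 1; W(28) = 268435455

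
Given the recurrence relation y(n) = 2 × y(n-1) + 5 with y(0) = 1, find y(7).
Computing step by step:
y(0) = 1
y(1) = 2 × 1 + 5 = 7
y(2) = 2 × 7 + 5 = 19
y(3) = 2 × 19 + 5 = 43
y(4) = 2 × 43 + 5 = 91
y(5) = 2 × 91 + 5 = 187
y(6) = 2 × 187 + 5 = 379
y(7) = 2 × 379 + 5 = 763

763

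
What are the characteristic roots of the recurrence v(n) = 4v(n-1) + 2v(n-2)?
Substitute v(n) = rⁿ and divide through by rⁿ⁻²: r² - 4r - 2 = 0
Discriminant: 4² + 4·2 = 24, not a perfect square, so by the quadratic formula r = (4 ± √24)/2.
General solution: v(n) = A·r₁ⁿ + B·r₂ⁿ where r₁,r₂ = (4 ± √24)/2

Characteristic: r² - 4r - 2 = 0, Roots: r = (4 ± √24)/2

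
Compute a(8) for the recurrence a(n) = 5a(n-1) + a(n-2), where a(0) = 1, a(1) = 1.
Computing the sequence terms:
1, 1, 6, 31, 161, 836, 4341, 22541, 117046

117046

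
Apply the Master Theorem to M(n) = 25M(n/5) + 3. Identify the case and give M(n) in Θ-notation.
Master Theorem template: M(n) = a·M(n/b) + f(n).
Here: a=25, b=5, f(n)=3
Compute log_b(a) = log_5(25) = 2.
f(n) = 3 = O(n^(2-ε)) with ε = 2. Case 1: M(n) = Θ(n^log_b(a)) = Θ(n^2).

Case 1: M(n) = Θ(n^2)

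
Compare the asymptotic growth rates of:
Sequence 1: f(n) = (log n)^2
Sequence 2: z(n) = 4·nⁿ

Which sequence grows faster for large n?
Comparing growth rates:
Growth-rate hierarchy: log n ≺ any polynomial ≺ any exponential cⁿ (c>1) ≺ n! ≺ nⁿ.
super-exponential nⁿ dominates polylogarithmic (log n)^2 asymptotically.

z(n) grows faster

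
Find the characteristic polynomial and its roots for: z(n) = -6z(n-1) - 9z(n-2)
Substitute z(n) = rⁿ and divide through by rⁿ⁻²: r² + 6r + 9 = 0
Factor: (r + 3)² = 0, so r = -3 (double root).
General solution: z(n) = (A + Bn)·(-3)ⁿ

Characteristic: r² + 6r + 9 = 0, Roots: r = -3 (double root)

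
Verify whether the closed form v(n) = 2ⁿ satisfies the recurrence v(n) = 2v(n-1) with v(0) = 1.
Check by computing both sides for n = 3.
From the recurrence with v(0) = 1:
  v(0) = 1, v(1) = 2, v(2) = 4, v(3) = 8
  so the recurrence gives v(3) = 8.
From the proposed closed form v(n) = 2ⁿ:
  v(3) = 8.
Both sides give 8 at n = 3, and the initial condition(s) match, so the closed form is consistent.

Yes, the closed form is correct.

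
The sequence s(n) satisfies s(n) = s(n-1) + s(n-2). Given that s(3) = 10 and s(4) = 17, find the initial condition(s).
Work backwards using s(k) = s(k+2) - s(k+1):
s(2) = s(4) - s(3) = 17 - 10 = 7
s(1) = s(3) - s(2) = 10 - 7 = 3
s(0) = s(2) - s(1) = 7 - 3 = 4

s(0) = 4, s(1) = 3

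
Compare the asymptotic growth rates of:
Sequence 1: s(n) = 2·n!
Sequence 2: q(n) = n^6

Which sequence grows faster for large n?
Comparing growth rates:
Growth-rate hierarchy: log n ≺ any polynomial ≺ any exponential cⁿ (c>1) ≺ n! ≺ nⁿ.
factorial dominates polynomial degree 6 asymptotically.

s(n) grows faster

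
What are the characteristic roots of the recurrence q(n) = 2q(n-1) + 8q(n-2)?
Substitute q(n) = rⁿ and divide through by rⁿ⁻²: r² - 2r - 8 = 0
Factor: (r + 2)(r - 4) = 0, so r = -2, 4.
General solution: q(n) = A·(-2)ⁿ + B·4ⁿ

Characteristic: r² - 2r - 8 = 0, Roots: r = -2, 4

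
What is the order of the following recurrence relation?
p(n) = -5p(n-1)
The order is the largest lag k for which p(n-k) appears. Here the deepest term is p(n-1), so the order is 1.

Order 1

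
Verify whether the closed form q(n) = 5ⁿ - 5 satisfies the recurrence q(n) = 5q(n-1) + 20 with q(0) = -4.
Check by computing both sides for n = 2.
From the recurrence with q(0) = -4:
  q(0) = -4, q(1) = 0, q(2) = 20
  so the recurrence gives q(2) = 20.
From the proposed closed form q(n) = 5ⁿ - 5:
  q(2) = 20.
Both sides give 20 at n = 2, and the initial condition(s) match, so the closed form is consistent.

Yes, the closed form is correct.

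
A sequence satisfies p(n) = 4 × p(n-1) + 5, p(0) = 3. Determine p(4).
Computing step by step:
p(0) = 3
p(1) = 4 × 3 + 5 = 17
p(2) = 4 × 17 + 5 = 73
p(3) = 4 × 73 + 5 = 297
p(4) = 4 × 297 + 5 = 1193

1193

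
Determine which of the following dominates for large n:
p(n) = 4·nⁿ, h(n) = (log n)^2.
Comparing growth rates:
Growth-rate hierarchy: log n ≺ any polynomial ≺ any exponential cⁿ (c>1) ≺ n! ≺ nⁿ.
super-exponential nⁿ dominates polylogarithmic (log n)^2 asymptotically.

p(n) grows faster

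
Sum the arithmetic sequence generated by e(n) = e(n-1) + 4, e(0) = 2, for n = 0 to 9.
Computing the sequence terms: 2, 6, 10, 14, 18, 22, 26, 30, 34, 38
Adding these values together:

200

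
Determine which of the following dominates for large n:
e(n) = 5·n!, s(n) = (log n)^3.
Comparing growth rates:
Growth-rate hierarchy: log n ≺ any polynomial ≺ any exponential cⁿ (c>1) ≺ n! ≺ nⁿ.
factorial dominates polylogarithmic (log n)^3 asymptotically.

e(n) grows faster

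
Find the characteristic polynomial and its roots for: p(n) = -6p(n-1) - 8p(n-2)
Substitute p(n) = rⁿ and divide through by rⁿ⁻²: r² + 6r + 8 = 0
Factor: (r + 2)(r + 4) = 0, so r = -2, -4.
General solution: p(n) = A·(-2)ⁿ + B·(-4)ⁿ

Characteristic: r² + 6r + 8 = 0, Roots: r = -2, -4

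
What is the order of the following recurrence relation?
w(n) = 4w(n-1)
The order is the largest lag k for which w(n-k) appears. Here the deepest term is w(n-1), so the order is 1.

Order 1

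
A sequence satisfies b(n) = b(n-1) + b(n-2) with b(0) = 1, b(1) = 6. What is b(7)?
Computing the sequence terms:
1, 6, 7, 13, 20, 33, 53, 86

86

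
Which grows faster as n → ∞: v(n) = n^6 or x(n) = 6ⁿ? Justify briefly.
Comparing growth rates:
Growth-rate hierarchy: log n ≺ any polynomial ≺ any exponential cⁿ (c>1) ≺ n! ≺ nⁿ.
exponential base 6 dominates polynomial degree 6 asymptotically.

x(n) grows faster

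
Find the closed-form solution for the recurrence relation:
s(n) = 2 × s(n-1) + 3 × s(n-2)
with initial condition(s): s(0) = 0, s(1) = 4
Recurrence: s(n) = 2 × s(n-1) + 3 × s(n-2), initial: s(0) = 0, s(1) = 4.
Characteristic equation: r² - 2r - 3 = 0, which factors as (r - 3)(r + 1) = 0, so r = 3, -1. General solution s(n) = A·3ⁿ + B·(-1)ⁿ. From s(0) = 0: A + B = 0. From s(1) = 4: 3A - 1B = 4. Solving gives A = 1, B = -1.

s(n) = 3ⁿ - (-1)ⁿ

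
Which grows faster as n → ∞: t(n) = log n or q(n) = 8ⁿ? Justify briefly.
Comparing growth rates:
Growth-rate hierarchy: log n ≺ any polynomial ≺ any exponential cⁿ (c>1) ≺ n! ≺ nⁿ.
exponential base 8 dominates logarithmic asymptotically.

q(n) grows faster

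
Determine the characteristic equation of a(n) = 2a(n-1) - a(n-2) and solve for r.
Substitute a(n) = rⁿ and divide through by rⁿ⁻²: r² - 2r + 1 = 0
Factor: (r - 1)² = 0, so r = 1 (double root).
General solution: a(n) = (A + Bn)·1ⁿ

Characteristic: r² - 2r + 1 = 0, Roots: r = 1 (double root)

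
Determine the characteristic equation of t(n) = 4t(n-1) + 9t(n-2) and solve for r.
Substitute t(n) = rⁿ and divide through by rⁿ⁻²: r² - 4r - 9 = 0
Discriminant: 4² + 4·9 = 52, not a perfect square, so by the quadratic formula r = (4 ± √52)/2.
General solution: t(n) = A·r₁ⁿ + B·r₂ⁿ where r₁,r₂ = (4 ± √52)/2

Characteristic: r² - 4r - 9 = 0, Roots: r = (4 ± √52)/2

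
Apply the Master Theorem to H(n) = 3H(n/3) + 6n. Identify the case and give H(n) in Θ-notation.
Master Theorem template: H(n) = a·H(n/b) + f(n).
Here: a=3, b=3, f(n)=6n
Compute log_b(a) = log_3(3) = 1.
f(n) = 6n = Θ(n). Case 2: H(n) = Θ(n log n).

Case 2: H(n) = Θ(n log n)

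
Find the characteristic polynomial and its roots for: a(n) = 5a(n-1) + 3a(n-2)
Substitute a(n) = rⁿ and divide through by rⁿ⁻²: r² - 5r - 3 = 0
Discriminant: 5² + 4·3 = 37, not a perfect square, so by the quadratic formula r = (5 ± √37)/2.
General solution: a(n) = A·r₁ⁿ + B·r₂ⁿ where r₁,r₂ = (5 ± √37)/2

Characteristic: r² - 5r - 3 = 0, Roots: r = (5 ± √37)/2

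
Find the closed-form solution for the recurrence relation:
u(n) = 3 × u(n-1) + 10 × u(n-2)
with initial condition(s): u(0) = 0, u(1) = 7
Recurrence: u(n) = 3 × u(n-1) + 10 × u(n-2), initial: u(0) = 0, u(1) = 7.
Characteristic equation: r² - 3r - 10 = 0, which factors as (r - 5)(r + 2) = 0, so r = 5, -2. General solution u(n) = A·5ⁿ + B·(-2)ⁿ. From u(0) = 0: A + B = 0. From u(1) = 7: 5A - 2B = 7. Solving gives A = 1, B = -1.

u(n) = 5ⁿ - (-2)ⁿ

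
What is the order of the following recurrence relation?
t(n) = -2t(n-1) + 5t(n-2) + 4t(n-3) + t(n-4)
The order is the largest lag k for which t(n-k) appears. Here the deepest term is t(n-4), so the order is 4.

Order 4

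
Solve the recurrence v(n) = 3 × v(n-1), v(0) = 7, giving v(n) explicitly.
Recurrence: v(n) = 3 × v(n-1), initial: v(0) = 7.
Each term is 3 times the previous, so this is geometric with ratio 3. After n steps: v(n) = v(0)·3ⁿ = 7·3ⁿ.

v(n) = 7·3ⁿ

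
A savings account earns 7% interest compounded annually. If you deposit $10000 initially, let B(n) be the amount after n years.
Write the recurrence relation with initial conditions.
Each year the balance grows by 7%, i.e. is multiplied by 1 + 7/100 = 1.07, so B(n) = 1.07 × B(n-1). The initial deposit gives B(0) = 10000.
Unrolling gives the closed form B(n) = 10000 × (1.07)ⁿ.

B(n) = 1.07 × B(n-1), B(0) = 10000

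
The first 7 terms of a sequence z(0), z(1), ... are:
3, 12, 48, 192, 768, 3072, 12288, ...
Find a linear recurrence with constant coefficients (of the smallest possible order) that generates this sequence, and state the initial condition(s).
Look for the lowest-order linear relation among consecutive terms.
Observation: each term is 4× the previous.
Check at n=2: 4·12 = 48. ✓

z(n) = 4 × z(n-1), z(0) = 3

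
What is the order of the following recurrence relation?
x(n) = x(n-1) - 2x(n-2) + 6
The order is the largest lag k for which x(n-k) appears. Here the deepest term is x(n-2) (the 6 term is non-homogeneous and does not affect the order), so the order is 2.

Order 2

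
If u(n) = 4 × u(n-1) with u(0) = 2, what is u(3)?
Computing step by step:
u(0) = 2
u(1) = 4 × 2 = 8
u(2) = 4 × 8 = 32
u(3) = 4 × 32 = 128

128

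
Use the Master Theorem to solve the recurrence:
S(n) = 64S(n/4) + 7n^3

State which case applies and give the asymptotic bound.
Master Theorem template: S(n) = a·S(n/b) + f(n).
Here: a=64, b=4, f(n)=7n^3
Compute log_b(a) = log_4(64) = 3.
f(n) = 7n^3 = Θ(n^3). Case 2: S(n) = Θ(n^3 log n).

Case 2: S(n) = Θ(n^3 log n)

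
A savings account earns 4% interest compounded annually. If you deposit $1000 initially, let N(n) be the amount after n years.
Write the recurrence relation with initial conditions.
Each year the balance grows by 4%, i.e. is multiplied by 1 + 4/100 = 1.04, so N(n) = 1.04 × N(n-1). The initial deposit gives N(0) = 1000.
Unrolling gives the closed form N(n) = 1000 × (1.04)ⁿ.

N(n) = 1.04 × N(n-1), N(0) = 1000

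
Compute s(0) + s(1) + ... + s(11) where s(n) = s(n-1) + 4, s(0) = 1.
Computing the sequence terms: 1, 5, 9, 13, 17, 21, 25, 29, 33, 37, 41, 45
Adding these values together:

276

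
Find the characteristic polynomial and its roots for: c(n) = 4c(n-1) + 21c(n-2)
Substitute c(n) = rⁿ and divide through by rⁿ⁻²: r² - 4r - 21 = 0
Factor: (r - 7)(r + 3) = 0, so r = 7, -3.
General solution: c(n) = A·7ⁿ + B·(-3)ⁿ

Characteristic: r² - 4r - 21 = 0, Roots: r = 7, -3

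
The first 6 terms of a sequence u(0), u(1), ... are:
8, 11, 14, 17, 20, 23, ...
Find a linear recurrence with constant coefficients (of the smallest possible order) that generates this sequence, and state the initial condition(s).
Look for the lowest-order linear relation among consecutive terms.
Observation: consecutive differences are constant (= 3).
Check at n=2: 1·11 + 3 = 14. ✓

u(n) = u(n-1) + 3, u(0) = 8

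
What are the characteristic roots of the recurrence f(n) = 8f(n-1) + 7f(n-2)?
Substitute f(n) = rⁿ and divide through by rⁿ⁻²: r² - 8r - 7 = 0
Discriminant: 8² + 4·7 = 92, not a perfect square, so by the quadratic formula r = (8 ± √92)/2.
General solution: f(n) = A·r₁ⁿ + B·r₂ⁿ where r₁,r₂ = (8 ± √92)/2

Characteristic: r² - 8r - 7 = 0, Roots: r = (8 ± √92)/2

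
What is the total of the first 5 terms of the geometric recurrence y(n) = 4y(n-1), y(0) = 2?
Computing the sequence terms: 2, 8, 32, 128, 512
Adding these values together:

682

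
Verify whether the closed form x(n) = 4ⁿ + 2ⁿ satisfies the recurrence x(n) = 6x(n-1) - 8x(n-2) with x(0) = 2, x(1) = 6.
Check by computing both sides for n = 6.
From the recurrence with x(0) = 2, x(1) = 6:
  x(0) = 2, x(1) = 6, x(2) = 20, x(3) = 72, x(4) = 272, x(5) = 1056, x(6) = 4160
  so the recurrence gives x(6) = 4160.
From the proposed closed form x(n) = 4ⁿ + 2ⁿ:
  x(6) = 4160.
Both sides give 4160 at n = 6, and the initial condition(s) match, so the closed form is consistent.

Yes, the closed form is correct.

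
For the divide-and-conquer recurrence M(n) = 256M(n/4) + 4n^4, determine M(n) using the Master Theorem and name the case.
Master Theorem template: M(n) = a·M(n/b) + f(n).
Here: a=256, b=4, f(n)=4n^4
Compute log_b(a) = log_4(256) = 4.
f(n) = 4n^4 = Θ(n^4). Case 2: M(n) = Θ(n^4 log n).

Case 2: M(n) = Θ(n^4 log n)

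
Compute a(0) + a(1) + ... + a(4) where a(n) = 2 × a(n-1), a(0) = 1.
Computing the sequence terms: 1, 2, 4, 8, 16
Adding these values together:

31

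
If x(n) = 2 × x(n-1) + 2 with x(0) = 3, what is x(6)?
Computing step by step:
x(0) = 3
x(1) = 2 × 3 + 2 = 8
x(2) = 2 × 8 + 2 = 18
x(3) = 2 × 18 + 2 = 38
x(4) = 2 × 38 + 2 = 78
x(5) = 2 × 78 + 2 = 158
x(6) = 2 × 158 + 2 = 318

318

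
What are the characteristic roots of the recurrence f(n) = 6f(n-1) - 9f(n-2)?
Substitute f(n) = rⁿ and divide through by rⁿ⁻²: r² - 6r + 9 = 0
Factor: (r - 3)² = 0, so r = 3 (double root).
General solution: f(n) = (A + Bn)·3ⁿ

Characteristic: r² - 6r + 9 = 0, Roots: r = 3 (double root)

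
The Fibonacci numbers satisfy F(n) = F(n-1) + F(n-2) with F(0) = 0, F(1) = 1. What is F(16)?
Computing the sequence terms:
0, 1, 1, 2, 3, 5, 8, 13, 21, 34, 55, 89, 144, 233, 377, 610, 987

987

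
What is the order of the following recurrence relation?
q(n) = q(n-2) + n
The order is the largest lag k for which q(n-k) appears. Here the deepest term is q(n-2) (the n term is non-homogeneous and does not affect the order), so the order is 2.

Order 2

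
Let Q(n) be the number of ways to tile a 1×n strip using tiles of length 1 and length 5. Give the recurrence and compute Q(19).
Condition on the last tile: it has length 1 (leaving a 1×(n-1) strip) or length 5 (leaving a 1×(n-5) strip), so Q(n) = Q(n-1) + Q(n-5) (order-5 linear recurrence).
For 0 ≤ i < 5 only unit tiles fit, so Q(i) = 1.
Iterating the recurrence: Q(5) = 2, Q(6) = 3, Q(7) = 4, Q(8) = 5, Q(9) = 6, Q(10) = 8, Q(11) = 11, Q(12) = 15, Q(13) = 20, Q(14) = 26, Q(15) = 34, Q(16) = 45, Q(17) = 60, Q(18) = 80, Q(19) = 106.

Q(n) = Q(n-1) + Q(n-5), with Q(i) = 1 for 0 ≤ i < 5; Q(19) = 106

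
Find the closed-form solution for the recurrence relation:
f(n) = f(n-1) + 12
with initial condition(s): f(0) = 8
Recurrence: f(n) = f(n-1) + 12, initial: f(0) = 8.
Each step adds 12, so f(n) = f(0) + 12n = 12n + 8.

f(n) = 12n + 8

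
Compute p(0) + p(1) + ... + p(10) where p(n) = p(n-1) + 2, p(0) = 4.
Computing the sequence terms: 4, 6, 8, 10, 12, 14, 16, 18, 20, 22, 24
Adding these values together:

154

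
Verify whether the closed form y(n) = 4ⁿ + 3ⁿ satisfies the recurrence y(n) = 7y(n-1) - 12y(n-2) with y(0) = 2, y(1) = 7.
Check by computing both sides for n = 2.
From the recurrence with y(0) = 2, y(1) = 7:
  y(0) = 2, y(1) = 7, y(2) = 25
  so the recurrence gives y(2) = 25.
From the proposed closed form y(n) = 4ⁿ + 3ⁿ:
  y(2) = 25.
Both sides give 25 at n = 2, and the initial condition(s) match, so the closed form is consistent.

Yes, the closed form is correct.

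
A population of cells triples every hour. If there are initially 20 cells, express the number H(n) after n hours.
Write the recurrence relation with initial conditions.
Each hour multiplies the count by 3, so the count after n hours depends only on the count after n-1 hours: H(n) = 3 × H(n-1). The starting count gives H(0) = 20.
Unrolling n times gives the closed form H(n) = 20 × 3ⁿ.

H(n) = 3 × H(n-1), H(0) = 20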